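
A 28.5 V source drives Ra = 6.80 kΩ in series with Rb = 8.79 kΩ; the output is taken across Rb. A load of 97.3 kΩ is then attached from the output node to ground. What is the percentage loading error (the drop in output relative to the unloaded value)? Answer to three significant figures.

3.79 %

The divider's output (Thévenin) resistance is Ra‖Rb = 3.834 kΩ.
Fractional drop under load = R_th/(R_th + R_L) = 3.834 / (3.834 + 97.3) = 0.03791.
So the output falls by 3.79 %.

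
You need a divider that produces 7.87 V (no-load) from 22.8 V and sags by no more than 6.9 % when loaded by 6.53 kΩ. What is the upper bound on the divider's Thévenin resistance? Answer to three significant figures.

Loading drop = R_th/(R_th + R_L) ≤ 0.0690, so R_th ≤ R_L · ε/(1−ε) = 6.53 kΩ × 0.0690/0.9310 = 484 Ω.

R_th ≤ 484 Ω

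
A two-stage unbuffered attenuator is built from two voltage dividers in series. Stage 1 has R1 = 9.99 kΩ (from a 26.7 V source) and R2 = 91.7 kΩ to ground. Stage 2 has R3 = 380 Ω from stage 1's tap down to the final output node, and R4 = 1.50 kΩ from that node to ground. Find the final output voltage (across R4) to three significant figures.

V_out ≈ 3.32 V

Stage 2 presents R3+R4 = 1880 Ω as a load on stage 1's tap.
Stage 1's lower leg becomes R2‖(R3+R4) = 1842 Ω, so V_mid = 26.7 × 1842/11830 = 4.157 V.
Stage 2 is itself unloaded: V_out = V_mid × R4/(R3+R4) = 4.157 × 1500/1880 = 3.32 V.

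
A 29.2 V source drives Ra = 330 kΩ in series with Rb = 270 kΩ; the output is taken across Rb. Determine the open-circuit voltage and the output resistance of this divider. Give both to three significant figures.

V_th = 13.1 V, R_th = 148 kΩ

V_th is the open-circuit tap voltage: 29.2 × 270/(330 + 270) = 13.1 V.
With the supply zeroed, Ra and Rb appear in parallel from the tap: R_th = Ra‖Rb = (330 × 270)/600.0 = 148 kΩ.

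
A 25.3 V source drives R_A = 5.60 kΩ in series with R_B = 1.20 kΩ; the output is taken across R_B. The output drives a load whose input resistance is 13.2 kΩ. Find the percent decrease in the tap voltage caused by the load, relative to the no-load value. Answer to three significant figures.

6.97 %

The divider's output (Thévenin) resistance is R_A‖R_B = 0.9882 kΩ.
Fractional drop under load = R_th/(R_th + R_L) = 0.9882 / (0.9882 + 13.2) = 0.06965.
So the output falls by 6.97 %.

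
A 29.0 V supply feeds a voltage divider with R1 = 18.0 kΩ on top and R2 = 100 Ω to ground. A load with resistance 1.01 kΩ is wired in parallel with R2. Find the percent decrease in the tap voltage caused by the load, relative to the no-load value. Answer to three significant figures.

8.96 %

The divider's output (Thévenin) resistance is R1‖R2 = 99.45 Ω.
Fractional drop under load = R_th/(R_th + R_L) = 99.45 / (99.45 + 1010) = 0.08964.
So the output falls by 8.96 %.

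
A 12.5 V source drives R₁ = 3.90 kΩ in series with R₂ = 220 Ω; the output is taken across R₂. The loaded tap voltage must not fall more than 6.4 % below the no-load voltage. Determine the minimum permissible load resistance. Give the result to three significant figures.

Output resistance R_th = R₁‖R₂ = (3900 × 220)/4120 = 208.3 Ω.
The fractional drop is R_th/(R_th + R_L); requiring this ≤ 0.0640 gives R_L ≥ R_th(1/0.0640 − 1) = 208.3 × 14.62 = 3.05 kΩ.

R_L(min) ≈ 3.05 kΩ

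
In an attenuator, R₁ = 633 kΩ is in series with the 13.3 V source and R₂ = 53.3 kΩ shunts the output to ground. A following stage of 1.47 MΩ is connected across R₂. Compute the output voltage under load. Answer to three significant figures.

The load sits in parallel with R₂: R₂‖R_L = (53.3 × 1470) / (53.3 + 1470) = 51.44 kΩ.
V_out = 13.3 × 51.44 / (633 + 51.44) = 13.3 × 51.44/684.4 = 0.999 V.
(Unloaded it would have been 1.03 V.)

V_out ≈ 0.999 V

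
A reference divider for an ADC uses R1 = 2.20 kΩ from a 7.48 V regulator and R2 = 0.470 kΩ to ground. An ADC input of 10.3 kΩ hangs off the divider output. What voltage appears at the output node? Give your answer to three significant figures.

V_out ≈ 1.27 V

The load sits in parallel with R2: R2‖R_L = (470 × 10300) / (470 + 10300) = 449.5 Ω.
V_out = 7.48 × 449.5 / (2200 + 449.5) = 7.48 × 449.5/2649 = 1.27 V.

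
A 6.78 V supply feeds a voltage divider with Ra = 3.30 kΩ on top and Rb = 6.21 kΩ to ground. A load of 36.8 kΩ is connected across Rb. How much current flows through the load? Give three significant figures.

I_L ≈ 0.114 mA

Rb‖R_L = 5.313 kΩ; V_out = 6.78 × 5.313/8.613 = 4.182 V.
I_L = V_out / R_L = 4.182 / 36.8 kΩ = 0.114 mA.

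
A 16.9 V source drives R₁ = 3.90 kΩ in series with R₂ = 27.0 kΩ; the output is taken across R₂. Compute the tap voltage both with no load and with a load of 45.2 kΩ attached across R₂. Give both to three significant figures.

Open-circuit: V = 16.9 × 27.0/(3.90 + 27.0) = 14.8 V.
With the load, R₂ becomes R₂‖R_L = 16.90 kΩ, so V = 16.9 × 16.90/20.80 = 13.7 V.

Unloaded: 14.8 V; loaded: 13.7 V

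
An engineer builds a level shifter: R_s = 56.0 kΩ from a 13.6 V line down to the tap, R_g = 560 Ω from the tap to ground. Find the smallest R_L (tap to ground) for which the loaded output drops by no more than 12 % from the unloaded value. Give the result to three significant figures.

R_L(min) ≈ 4.07 kΩ

Output resistance R_th = R_s‖R_g = (56000 × 560)/56560 = 554.5 Ω.
The fractional drop is R_th/(R_th + R_L); requiring this ≤ 0.120 gives R_L ≥ R_th(1/0.120 − 1) = 554.5 × 7.333 = 4.07 kΩ.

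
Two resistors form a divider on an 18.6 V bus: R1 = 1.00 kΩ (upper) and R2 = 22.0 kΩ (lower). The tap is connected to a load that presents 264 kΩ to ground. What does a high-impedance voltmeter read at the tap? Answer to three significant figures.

The load sits in parallel with R2: R2‖R_L = (22.0 × 264) / (22.0 + 264) = 20.31 kΩ.
V_out = 18.6 × 20.31 / (1.00 + 20.31) = 18.6 × 20.31/21.31 = 17.7 V.

V_out ≈ 17.7 V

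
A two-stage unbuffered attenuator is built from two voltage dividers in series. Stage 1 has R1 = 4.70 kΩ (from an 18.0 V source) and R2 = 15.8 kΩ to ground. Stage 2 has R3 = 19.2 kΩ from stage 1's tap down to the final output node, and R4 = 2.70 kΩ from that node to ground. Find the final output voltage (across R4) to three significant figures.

Stage 2 presents R3+R4 = 21.90 kΩ as a load on stage 1's tap.
Stage 1's lower leg becomes R2‖(R3+R4) = 9.178 kΩ, so V_mid = 18.0 × 9.178/13.88 = 11.90 V.
Stage 2 is itself unloaded: V_out = V_mid × R4/(R3+R4) = 11.90 × 2.70/21.90 = 1.47 V.

V_out ≈ 1.47 V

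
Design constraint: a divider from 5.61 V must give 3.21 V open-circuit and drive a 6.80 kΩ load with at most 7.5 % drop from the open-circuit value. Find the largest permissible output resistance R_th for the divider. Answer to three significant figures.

Loading drop = R_th/(R_th + R_L) ≤ 0.0750, so R_th ≤ R_L · ε/(1−ε) = 6.80 kΩ × 0.0750/0.9250 = 551 Ω.

R_th ≤ 551 Ω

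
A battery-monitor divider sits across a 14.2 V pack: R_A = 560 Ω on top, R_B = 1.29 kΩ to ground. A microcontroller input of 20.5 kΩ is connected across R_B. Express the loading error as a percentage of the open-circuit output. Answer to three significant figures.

The divider's output (Thévenin) resistance is R_A‖R_B = 390.5 Ω.
Fractional drop under load = R_th/(R_th + R_L) = 390.5 / (390.5 + 20500) = 0.01869.
So the output falls by 1.87 %.

1.87 %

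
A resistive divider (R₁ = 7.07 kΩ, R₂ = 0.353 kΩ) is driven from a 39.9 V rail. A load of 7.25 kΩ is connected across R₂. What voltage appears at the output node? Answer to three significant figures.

V_out ≈ 1.81 V

The load sits in parallel with R₂: R₂‖R_L = (353 × 7250) / (353 + 7250) = 336.6 Ω.
V_out = 39.9 × 336.6 / (7070 + 336.6) = 39.9 × 336.6/7407 = 1.81 V.
(Unloaded it would have been 1.90 V.)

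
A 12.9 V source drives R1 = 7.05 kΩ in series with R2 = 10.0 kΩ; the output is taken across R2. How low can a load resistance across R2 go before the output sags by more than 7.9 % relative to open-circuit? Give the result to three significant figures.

Output resistance R_th = R1‖R2 = (7.05 × 10.0)/17.05 = 4.135 kΩ.
The fractional drop is R_th/(R_th + R_L); requiring this ≤ 0.0790 gives R_L ≥ R_th(1/0.0790 − 1) = 4.135 × 11.66 = 48.2 kΩ.

R_L(min) ≈ 48.2 kΩ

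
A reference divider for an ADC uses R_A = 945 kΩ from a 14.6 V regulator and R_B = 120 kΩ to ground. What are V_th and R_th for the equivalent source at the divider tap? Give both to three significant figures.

V_th = 1.65 V, R_th = 106 kΩ

V_th is the open-circuit tap voltage: 14.6 × 120/(945 + 120) = 1.65 V.
With the supply zeroed, R_A and R_B appear in parallel from the tap: R_th = R_A‖R_B = (945 × 120)/1065 = 106 kΩ.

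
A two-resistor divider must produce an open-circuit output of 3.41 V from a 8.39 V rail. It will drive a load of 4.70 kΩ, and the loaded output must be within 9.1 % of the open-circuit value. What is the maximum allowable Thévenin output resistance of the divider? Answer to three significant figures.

R_th ≤ 471 Ω

Loading drop = R_th/(R_th + R_L) ≤ 0.0910, so R_th ≤ R_L · ε/(1−ε) = 4.70 kΩ × 0.0910/0.9090 = 471 Ω.
(Any R1, R2 with R2/(R1+R2) = 0.406 and R1‖R2 ≤ 471 Ω will meet the spec.)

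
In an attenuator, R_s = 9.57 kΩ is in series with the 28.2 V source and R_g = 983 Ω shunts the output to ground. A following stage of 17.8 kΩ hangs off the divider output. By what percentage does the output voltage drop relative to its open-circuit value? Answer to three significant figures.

4.77 %

The divider's output (Thévenin) resistance is R_s‖R_g = 891.4 Ω.
Fractional drop under load = R_th/(R_th + R_L) = 891.4 / (891.4 + 17800) = 0.04769.
So the output falls by 4.77 %.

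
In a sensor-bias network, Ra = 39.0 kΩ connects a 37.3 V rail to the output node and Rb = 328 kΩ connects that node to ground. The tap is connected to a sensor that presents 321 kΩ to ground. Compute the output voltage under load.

The load sits in parallel with Rb: Rb‖R_L = (328 × 321) / (328 + 321) = 162.2 kΩ.
V_out = 37.3 × 162.2 / (39.0 + 162.2) = 37.3 × 162.2/201.2 = 30.1 V.
(Unloaded it would have been 33.3 V.)

V_out ≈ 30.1 V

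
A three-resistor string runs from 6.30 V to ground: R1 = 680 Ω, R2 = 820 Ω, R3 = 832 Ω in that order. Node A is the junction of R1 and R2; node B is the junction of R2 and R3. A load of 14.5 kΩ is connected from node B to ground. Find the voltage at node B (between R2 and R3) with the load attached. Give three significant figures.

V ≈ 2.17 V

At node B, R3 is in parallel with the load: R3‖R_L = 786.9 Ω.
Below node A the resistance is R2 + (R3‖R_L) = 1607 Ω, so V_A = 6.30 × 1607/2287 = 4.427 V.
Then V_B = V_A × (R3‖R_L)/(R2 + R3‖R_L) = 4.427 × 786.9/1607 = 2.17 V.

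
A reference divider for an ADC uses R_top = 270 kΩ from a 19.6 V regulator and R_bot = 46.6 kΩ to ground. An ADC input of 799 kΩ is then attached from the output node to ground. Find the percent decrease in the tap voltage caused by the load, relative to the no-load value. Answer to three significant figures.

The divider's output (Thévenin) resistance is R_top‖R_bot = 39.74 kΩ.
Fractional drop under load = R_th/(R_th + R_L) = 39.74 / (39.74 + 799) = 0.04738.
So the output falls by 4.74 %.

4.74 %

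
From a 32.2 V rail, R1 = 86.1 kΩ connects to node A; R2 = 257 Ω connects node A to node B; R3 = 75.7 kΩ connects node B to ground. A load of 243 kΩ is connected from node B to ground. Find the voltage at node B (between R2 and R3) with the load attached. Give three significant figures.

At node B, R3 is in parallel with the load: R3‖R_L = 57720 Ω.
Below node A the resistance is R2 + (R3‖R_L) = 57980 Ω, so V_A = 32.2 × 57980/144100 = 12.96 V.
Then V_B = V_A × (R3‖R_L)/(R2 + R3‖R_L) = 12.96 × 57720/57980 = 12.9 V.

V ≈ 12.9 V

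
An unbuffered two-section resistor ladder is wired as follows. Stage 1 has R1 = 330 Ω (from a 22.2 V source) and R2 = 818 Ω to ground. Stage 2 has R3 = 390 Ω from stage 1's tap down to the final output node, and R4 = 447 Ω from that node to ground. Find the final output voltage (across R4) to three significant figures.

V_out ≈ 6.60 V

Stage 2 presents R3+R4 = 837.0 Ω as a load on stage 1's tap.
Stage 1's lower leg becomes R2‖(R3+R4) = 413.7 Ω, so V_mid = 22.2 × 413.7/743.7 = 12.35 V.
Stage 2 is itself unloaded: V_out = V_mid × R4/(R3+R4) = 12.35 × 447/837.0 = 6.60 V.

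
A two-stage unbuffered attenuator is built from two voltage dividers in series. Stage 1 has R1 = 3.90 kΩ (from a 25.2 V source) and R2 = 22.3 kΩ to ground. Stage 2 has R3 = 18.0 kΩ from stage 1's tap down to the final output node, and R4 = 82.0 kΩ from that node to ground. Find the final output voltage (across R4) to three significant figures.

V_out ≈ 17.0 V

Stage 2 presents R3+R4 = 100.0 kΩ as a load on stage 1's tap.
Stage 1's lower leg becomes R2‖(R3+R4) = 18.23 kΩ, so V_mid = 25.2 × 18.23/22.13 = 20.76 V.
Stage 2 is itself unloaded: V_out = V_mid × R4/(R3+R4) = 20.76 × 82.0/100.0 = 17.0 V.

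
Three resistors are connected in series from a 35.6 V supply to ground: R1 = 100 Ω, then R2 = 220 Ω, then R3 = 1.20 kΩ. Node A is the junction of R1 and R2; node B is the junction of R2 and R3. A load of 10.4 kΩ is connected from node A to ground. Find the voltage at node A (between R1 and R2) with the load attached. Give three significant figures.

V ≈ 33.0 V

Below node A the series string R2+R3 = 1420 Ω sits in parallel with the 10400 Ω load: 1249 Ω.
V_A = 35.6 × 1249/(100 + 1249) = 33.0 V.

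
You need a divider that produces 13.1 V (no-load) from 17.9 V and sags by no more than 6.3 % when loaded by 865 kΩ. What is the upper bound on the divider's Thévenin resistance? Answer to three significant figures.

Loading drop = R_th/(R_th + R_L) ≤ 0.0630, so R_th ≤ R_L · ε/(1−ε) = 865 kΩ × 0.0630/0.9370 = 58.2 kΩ.

R_th ≤ 58.2 kΩ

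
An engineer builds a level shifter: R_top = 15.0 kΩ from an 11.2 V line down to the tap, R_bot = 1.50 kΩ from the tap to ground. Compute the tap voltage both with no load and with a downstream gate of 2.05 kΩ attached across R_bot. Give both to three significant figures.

Unloaded: 1.02 V; loaded: 0.611 V

Open-circuit: V = 11.2 × 1.50/(15.0 + 1.50) = 1.02 V.
With the load, R_bot becomes R_bot‖R_L = 0.8662 kΩ, so V = 11.2 × 0.8662/15.87 = 0.611 V.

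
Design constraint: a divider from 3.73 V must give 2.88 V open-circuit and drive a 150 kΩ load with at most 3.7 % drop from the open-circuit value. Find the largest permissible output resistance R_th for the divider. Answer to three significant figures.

Loading drop = R_th/(R_th + R_L) ≤ 0.0370, so R_th ≤ R_L · ε/(1−ε) = 150 kΩ × 0.0370/0.9630 = 5.76 kΩ.
(Any R1, R2 with R2/(R1+R2) = 0.772 and R1‖R2 ≤ 5.76 kΩ will meet the spec.)

R_th ≤ 5.76 kΩ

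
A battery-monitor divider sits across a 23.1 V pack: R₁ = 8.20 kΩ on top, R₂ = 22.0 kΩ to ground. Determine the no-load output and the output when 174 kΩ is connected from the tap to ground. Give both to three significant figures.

Open-circuit: V = 23.1 × 22.0/(8.20 + 22.0) = 16.8 V.
With the load, R₂ becomes R₂‖R_L = 19.53 kΩ, so V = 23.1 × 19.53/27.73 = 16.3 V.

Unloaded: 16.8 V; loaded: 16.3 V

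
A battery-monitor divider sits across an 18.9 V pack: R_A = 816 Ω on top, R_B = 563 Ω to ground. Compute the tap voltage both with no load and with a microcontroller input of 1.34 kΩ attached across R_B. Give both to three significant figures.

Unloaded: 7.72 V; loaded: 6.18 V

Open-circuit: V = 18.9 × 563/(816 + 563) = 7.72 V.
With the load, R_B becomes R_B‖R_L = 396.4 Ω, so V = 18.9 × 396.4/1212 = 6.18 V.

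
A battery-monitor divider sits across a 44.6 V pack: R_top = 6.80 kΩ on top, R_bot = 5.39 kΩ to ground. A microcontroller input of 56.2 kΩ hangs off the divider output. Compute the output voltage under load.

V_out ≈ 18.7 V

The load sits in parallel with R_bot: R_bot‖R_L = (5.39 × 56.2) / (5.39 + 56.2) = 4.918 kΩ.
V_out = 44.6 × 4.918 / (6.80 + 4.918) = 44.6 × 4.918/11.72 = 18.7 V.
(Unloaded it would have been 19.7 V.)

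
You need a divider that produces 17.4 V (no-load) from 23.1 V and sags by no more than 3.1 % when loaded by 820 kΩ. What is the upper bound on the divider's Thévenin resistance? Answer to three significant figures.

Loading drop = R_th/(R_th + R_L) ≤ 0.0310, so R_th ≤ R_L · ε/(1−ε) = 820 kΩ × 0.0310/0.9690 = 26.2 kΩ.
(Any R1, R2 with R2/(R1+R2) = 0.753 and R1‖R2 ≤ 26.2 kΩ will meet the spec.)

R_th ≤ 26.2 kΩ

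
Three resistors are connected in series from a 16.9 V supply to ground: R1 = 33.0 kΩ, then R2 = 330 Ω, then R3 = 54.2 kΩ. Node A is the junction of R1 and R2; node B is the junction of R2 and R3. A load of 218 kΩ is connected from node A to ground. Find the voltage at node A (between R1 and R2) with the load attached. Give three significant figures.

V ≈ 9.62 V

Below node A the series string R2+R3 = 54530 Ω sits in parallel with the 218000 Ω load: 43620 Ω.
V_A = 16.9 × 43620/(33000 + 43620) = 9.62 V.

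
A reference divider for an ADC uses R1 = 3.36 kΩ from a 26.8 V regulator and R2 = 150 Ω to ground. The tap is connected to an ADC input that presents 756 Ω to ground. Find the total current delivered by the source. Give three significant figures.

R2‖R_L = 125.2 Ω, so the source sees R1 + R2‖R_L = 3485 Ω.
I = 26.8 V / 3485 Ω = 7.69 mA.

I ≈ 7.69 mA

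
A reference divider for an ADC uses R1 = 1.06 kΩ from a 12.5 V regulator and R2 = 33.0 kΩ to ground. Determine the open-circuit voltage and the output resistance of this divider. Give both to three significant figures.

V_th is the open-circuit tap voltage: 12.5 × 33.0/(1.06 + 33.0) = 12.1 V.
With the supply zeroed, R1 and R2 appear in parallel from the tap: R_th = R1‖R2 = (1.06 × 33.0)/34.06 = 1.03 kΩ.

V_th = 12.1 V, R_th = 1.03 kΩ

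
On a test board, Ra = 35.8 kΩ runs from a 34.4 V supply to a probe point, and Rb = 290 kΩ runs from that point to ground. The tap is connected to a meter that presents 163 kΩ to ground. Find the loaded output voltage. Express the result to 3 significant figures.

The load sits in parallel with Rb: Rb‖R_L = (290 × 163) / (290 + 163) = 104.3 kΩ.
V_out = 34.4 × 104.3 / (35.8 + 104.3) = 34.4 × 104.3/140.1 = 25.6 V.

V_out ≈ 25.6 V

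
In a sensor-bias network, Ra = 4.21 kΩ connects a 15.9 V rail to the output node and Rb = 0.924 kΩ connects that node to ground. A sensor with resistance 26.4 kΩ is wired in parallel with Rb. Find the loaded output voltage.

The load sits in parallel with Rb: Rb‖R_L = (924 × 26400) / (924 + 26400) = 892.8 Ω.
V_out = 15.9 × 892.8 / (4210 + 892.8) = 15.9 × 892.8/5103 = 2.78 V.
(Unloaded it would have been 2.86 V.)

V_out ≈ 2.78 V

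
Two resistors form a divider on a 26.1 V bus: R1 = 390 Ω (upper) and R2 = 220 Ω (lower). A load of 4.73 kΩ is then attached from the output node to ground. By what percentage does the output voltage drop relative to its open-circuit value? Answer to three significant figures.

The divider's output (Thévenin) resistance is R1‖R2 = 140.7 Ω.
Fractional drop under load = R_th/(R_th + R_L) = 140.7 / (140.7 + 4730) = 0.02888.
So the output falls by 2.89 %.

2.89 %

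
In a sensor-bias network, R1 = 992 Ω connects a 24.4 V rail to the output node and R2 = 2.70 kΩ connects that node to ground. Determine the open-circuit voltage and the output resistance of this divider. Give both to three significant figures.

V_th = 17.8 V, R_th = 725 Ω

V_th is the open-circuit tap voltage: 24.4 × 2700/(992 + 2700) = 17.8 V.
With the supply zeroed, R1 and R2 appear in parallel from the tap: R_th = R1‖R2 = (992 × 2700)/3692 = 725 Ω.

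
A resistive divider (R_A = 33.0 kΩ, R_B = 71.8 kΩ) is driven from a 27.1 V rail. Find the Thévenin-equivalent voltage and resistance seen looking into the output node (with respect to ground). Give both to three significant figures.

V_th = 18.6 V, R_th = 22.6 kΩ

V_th is the open-circuit tap voltage: 27.1 × 71.8/(33.0 + 71.8) = 18.6 V.
With the supply zeroed, R_A and R_B appear in parallel from the tap: R_th = R_A‖R_B = (33.0 × 71.8)/104.8 = 22.6 kΩ.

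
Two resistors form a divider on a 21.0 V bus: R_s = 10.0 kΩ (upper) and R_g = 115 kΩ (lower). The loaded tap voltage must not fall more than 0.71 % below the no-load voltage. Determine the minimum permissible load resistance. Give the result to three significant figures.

R_L(min) ≈ 1.29 MΩ

Output resistance R_th = R_s‖R_g = (10.0 × 115)/125.0 = 9.200 kΩ.
The fractional drop is R_th/(R_th + R_L); requiring this ≤ 0.00710 gives R_L ≥ R_th(1/0.00710 − 1) = 9.200 × 139.8 = 1.29 MΩ.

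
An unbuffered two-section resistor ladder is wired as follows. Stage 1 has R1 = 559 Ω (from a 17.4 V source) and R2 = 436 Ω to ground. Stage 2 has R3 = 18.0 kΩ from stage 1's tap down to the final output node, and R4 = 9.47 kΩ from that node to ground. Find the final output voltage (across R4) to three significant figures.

V_out ≈ 2.61 V

Stage 2 presents R3+R4 = 27470 Ω as a load on stage 1's tap.
Stage 1's lower leg becomes R2‖(R3+R4) = 429.2 Ω, so V_mid = 17.4 × 429.2/988.2 = 7.557 V.
Stage 2 is itself unloaded: V_out = V_mid × R4/(R3+R4) = 7.557 × 9470/27470 = 2.61 V.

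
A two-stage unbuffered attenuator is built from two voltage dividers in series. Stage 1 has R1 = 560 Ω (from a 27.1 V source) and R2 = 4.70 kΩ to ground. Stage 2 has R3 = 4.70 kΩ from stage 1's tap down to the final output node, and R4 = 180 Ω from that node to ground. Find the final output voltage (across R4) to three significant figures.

Stage 2 presents R3+R4 = 4880 Ω as a load on stage 1's tap.
Stage 1's lower leg becomes R2‖(R3+R4) = 2394 Ω, so V_mid = 27.1 × 2394/2954 = 21.96 V.
Stage 2 is itself unloaded: V_out = V_mid × R4/(R3+R4) = 21.96 × 180/4880 = 0.810 V.

V_out ≈ 0.810 V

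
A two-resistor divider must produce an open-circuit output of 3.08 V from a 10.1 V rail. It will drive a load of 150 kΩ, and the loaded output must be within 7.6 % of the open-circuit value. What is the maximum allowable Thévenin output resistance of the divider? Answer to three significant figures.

Loading drop = R_th/(R_th + R_L) ≤ 0.0760, so R_th ≤ R_L · ε/(1−ε) = 150 kΩ × 0.0760/0.9240 = 12.3 kΩ.
(Any R1, R2 with R2/(R1+R2) = 0.305 and R1‖R2 ≤ 12.3 kΩ will meet the spec.)

R_th ≤ 12.3 kΩ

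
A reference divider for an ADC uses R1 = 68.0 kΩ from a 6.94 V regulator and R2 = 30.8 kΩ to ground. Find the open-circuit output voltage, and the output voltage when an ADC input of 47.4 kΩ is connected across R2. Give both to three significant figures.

Open-circuit: V = 6.94 × 30.8/(68.0 + 30.8) = 2.16 V.
With the load, R2 becomes R2‖R_L = 18.67 kΩ, so V = 6.94 × 18.67/86.67 = 1.49 V.

Unloaded: 2.16 V; loaded: 1.49 V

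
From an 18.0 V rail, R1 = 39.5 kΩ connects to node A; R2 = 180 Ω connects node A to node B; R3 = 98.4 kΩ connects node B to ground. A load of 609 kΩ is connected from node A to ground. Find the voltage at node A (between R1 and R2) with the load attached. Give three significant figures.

Below node A the series string R2+R3 = 98580 Ω sits in parallel with the 609000 Ω load: 84850 Ω.
V_A = 18.0 × 84850/(39500 + 84850) = 12.3 V.

V ≈ 12.3 V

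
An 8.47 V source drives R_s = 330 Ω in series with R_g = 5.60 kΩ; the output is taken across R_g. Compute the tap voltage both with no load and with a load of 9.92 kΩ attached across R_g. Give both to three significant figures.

Unloaded: 8.00 V; loaded: 7.76 V

Open-circuit: V = 8.47 × 5600/(330 + 5600) = 8.00 V.
With the load, R_g becomes R_g‖R_L = 3579 Ω, so V = 8.47 × 3579/3909 = 7.76 V.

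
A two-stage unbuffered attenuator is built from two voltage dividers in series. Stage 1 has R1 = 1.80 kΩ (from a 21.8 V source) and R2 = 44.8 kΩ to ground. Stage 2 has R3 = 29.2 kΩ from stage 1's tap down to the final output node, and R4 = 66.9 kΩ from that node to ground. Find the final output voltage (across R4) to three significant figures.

Stage 2 presents R3+R4 = 96.10 kΩ as a load on stage 1's tap.
Stage 1's lower leg becomes R2‖(R3+R4) = 30.56 kΩ, so V_mid = 21.8 × 30.56/32.36 = 20.59 V.
Stage 2 is itself unloaded: V_out = V_mid × R4/(R3+R4) = 20.59 × 66.9/96.10 = 14.3 V.

V_out ≈ 14.3 V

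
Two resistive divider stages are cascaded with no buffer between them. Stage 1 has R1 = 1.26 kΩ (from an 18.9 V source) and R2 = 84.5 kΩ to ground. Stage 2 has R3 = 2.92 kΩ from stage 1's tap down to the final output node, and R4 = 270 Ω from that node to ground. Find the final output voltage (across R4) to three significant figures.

V_out ≈ 1.13 V

Stage 2 presents R3+R4 = 3190 Ω as a load on stage 1's tap.
Stage 1's lower leg becomes R2‖(R3+R4) = 3074 Ω, so V_mid = 18.9 × 3074/4334 = 13.41 V.
Stage 2 is itself unloaded: V_out = V_mid × R4/(R3+R4) = 13.41 × 270/3190 = 1.13 V.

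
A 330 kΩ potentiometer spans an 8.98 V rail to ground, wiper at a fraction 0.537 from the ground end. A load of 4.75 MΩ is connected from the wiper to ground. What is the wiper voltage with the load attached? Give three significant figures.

V ≈ 4.74 V

The wiper splits the pot into (1−α)R = 152.8 kΩ above and αR = 177.2 kΩ below.
Lower section ‖ load = 170.8 kΩ.
V_wiper = 8.98 × 170.8/(152.8 + 170.8) = 4.74 V.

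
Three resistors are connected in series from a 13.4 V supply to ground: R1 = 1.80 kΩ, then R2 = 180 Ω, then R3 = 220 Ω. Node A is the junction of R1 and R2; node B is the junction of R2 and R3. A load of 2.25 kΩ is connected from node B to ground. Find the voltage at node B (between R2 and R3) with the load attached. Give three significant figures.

At node B, R3 is in parallel with the load: R3‖R_L = 200.4 Ω.
Below node A the resistance is R2 + (R3‖R_L) = 380.4 Ω, so V_A = 13.4 × 380.4/2180 = 2.338 V.
Then V_B = V_A × (R3‖R_L)/(R2 + R3‖R_L) = 2.338 × 200.4/380.4 = 1.23 V.

V ≈ 1.23 V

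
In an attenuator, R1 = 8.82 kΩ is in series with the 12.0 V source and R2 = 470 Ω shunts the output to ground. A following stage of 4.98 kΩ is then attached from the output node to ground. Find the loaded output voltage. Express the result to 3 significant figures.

V_out ≈ 0.557 V

The load sits in parallel with R2: R2‖R_L = (470 × 4980) / (470 + 4980) = 429.5 Ω.
V_out = 12.0 × 429.5 / (8820 + 429.5) = 12.0 × 429.5/9249 = 0.557 V.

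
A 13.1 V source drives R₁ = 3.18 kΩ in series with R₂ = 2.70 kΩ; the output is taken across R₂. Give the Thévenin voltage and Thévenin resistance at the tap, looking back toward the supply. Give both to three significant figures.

V_th is the open-circuit tap voltage: 13.1 × 2.70/(3.18 + 2.70) = 6.02 V.
With the supply zeroed, R₁ and R₂ appear in parallel from the tap: R_th = R₁‖R₂ = (3.18 × 2.70)/5.880 = 1.46 kΩ.

V_th = 6.02 V, R_th = 1.46 kΩ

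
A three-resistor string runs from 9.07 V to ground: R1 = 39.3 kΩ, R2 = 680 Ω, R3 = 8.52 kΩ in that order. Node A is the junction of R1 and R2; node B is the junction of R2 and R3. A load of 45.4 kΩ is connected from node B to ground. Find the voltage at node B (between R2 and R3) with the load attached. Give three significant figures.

At node B, R3 is in parallel with the load: R3‖R_L = 7174 Ω.
Below node A the resistance is R2 + (R3‖R_L) = 7854 Ω, so V_A = 9.07 × 7854/47150 = 1.511 V.
Then V_B = V_A × (R3‖R_L)/(R2 + R3‖R_L) = 1.511 × 7174/7854 = 1.38 V.

V ≈ 1.38 V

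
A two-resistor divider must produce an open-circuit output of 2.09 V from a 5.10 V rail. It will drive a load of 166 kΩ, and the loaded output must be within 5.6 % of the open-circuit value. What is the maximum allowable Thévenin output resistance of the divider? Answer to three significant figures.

R_th ≤ 9.85 kΩ

Loading drop = R_th/(R_th + R_L) ≤ 0.0560, so R_th ≤ R_L · ε/(1−ε) = 166 kΩ × 0.0560/0.9440 = 9.85 kΩ.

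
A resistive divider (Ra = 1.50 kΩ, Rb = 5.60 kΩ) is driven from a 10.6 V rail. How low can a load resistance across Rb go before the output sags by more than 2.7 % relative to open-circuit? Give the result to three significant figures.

R_L(min) ≈ 42.6 kΩ

Output resistance R_th = Ra‖Rb = (1.50 × 5.60)/7.100 = 1.183 kΩ.
The fractional drop is R_th/(R_th + R_L); requiring this ≤ 0.0270 gives R_L ≥ R_th(1/0.0270 − 1) = 1.183 × 36.04 = 42.6 kΩ.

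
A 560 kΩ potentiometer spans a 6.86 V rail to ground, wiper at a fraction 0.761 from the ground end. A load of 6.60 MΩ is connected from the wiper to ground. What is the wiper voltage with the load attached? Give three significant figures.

V ≈ 5.14 V

The wiper splits the pot into (1−α)R = 133.8 kΩ above and αR = 426.2 kΩ below.
Lower section ‖ load = 400.3 kΩ.
V_wiper = 6.86 × 400.3/(133.8 + 400.3) = 5.14 V.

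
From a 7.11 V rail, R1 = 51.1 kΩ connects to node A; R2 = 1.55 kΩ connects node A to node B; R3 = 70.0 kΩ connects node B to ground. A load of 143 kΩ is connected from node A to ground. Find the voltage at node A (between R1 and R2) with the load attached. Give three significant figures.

Below node A the series string R2+R3 = 71.55 kΩ sits in parallel with the 143 kΩ load: 47.69 kΩ.
V_A = 7.11 × 47.69/(51.1 + 47.69) = 3.43 V.

V ≈ 3.43 V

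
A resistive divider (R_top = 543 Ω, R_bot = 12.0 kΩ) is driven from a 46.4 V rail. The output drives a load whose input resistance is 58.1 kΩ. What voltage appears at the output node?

V_out ≈ 44.0 V

The load sits in parallel with R_bot: R_bot‖R_L = (12000 × 58100) / (12000 + 58100) = 9946 Ω.
V_out = 46.4 × 9946 / (543 + 9946) = 46.4 × 9946/10490 = 44.0 V.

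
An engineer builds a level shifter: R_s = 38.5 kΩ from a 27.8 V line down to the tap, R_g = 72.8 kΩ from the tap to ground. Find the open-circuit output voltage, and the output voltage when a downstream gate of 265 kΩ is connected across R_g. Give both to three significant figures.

Unloaded: 18.2 V; loaded: 16.6 V

Open-circuit: V = 27.8 × 72.8/(38.5 + 72.8) = 18.2 V.
With the load, R_g becomes R_g‖R_L = 57.11 kΩ, so V = 27.8 × 57.11/95.61 = 16.6 V.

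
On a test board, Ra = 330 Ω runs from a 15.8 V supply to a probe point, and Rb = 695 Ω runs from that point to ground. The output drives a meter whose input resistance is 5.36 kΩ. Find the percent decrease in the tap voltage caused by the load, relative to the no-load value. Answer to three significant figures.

The divider's output (Thévenin) resistance is Ra‖Rb = 223.8 Ω.
Fractional drop under load = R_th/(R_th + R_L) = 223.8 / (223.8 + 5360) = 0.04007.
So the output falls by 4.01 %.

4.01 %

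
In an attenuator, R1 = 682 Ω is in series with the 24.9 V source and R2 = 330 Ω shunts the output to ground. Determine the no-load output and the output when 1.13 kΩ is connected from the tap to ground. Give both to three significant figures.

Open-circuit: V = 24.9 × 330/(682 + 330) = 8.12 V.
With the load, R2 becomes R2‖R_L = 255.4 Ω, so V = 24.9 × 255.4/937.4 = 6.78 V.

Unloaded: 8.12 V; loaded: 6.78 V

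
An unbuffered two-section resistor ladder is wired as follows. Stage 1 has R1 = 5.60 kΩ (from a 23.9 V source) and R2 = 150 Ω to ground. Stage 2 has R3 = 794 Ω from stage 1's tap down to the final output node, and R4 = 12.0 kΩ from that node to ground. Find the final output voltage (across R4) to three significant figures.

V_out ≈ 0.578 V

Stage 2 presents R3+R4 = 12790 Ω as a load on stage 1's tap.
Stage 1's lower leg becomes R2‖(R3+R4) = 148.3 Ω, so V_mid = 23.9 × 148.3/5748 = 0.6164 V.
Stage 2 is itself unloaded: V_out = V_mid × R4/(R3+R4) = 0.6164 × 12000/12790 = 0.578 V.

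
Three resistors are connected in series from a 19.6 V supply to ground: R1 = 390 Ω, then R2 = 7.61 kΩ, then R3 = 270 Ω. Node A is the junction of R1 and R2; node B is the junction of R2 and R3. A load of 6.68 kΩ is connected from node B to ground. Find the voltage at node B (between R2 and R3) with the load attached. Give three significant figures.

At node B, R3 is in parallel with the load: R3‖R_L = 259.5 Ω.
Below node A the resistance is R2 + (R3‖R_L) = 7870 Ω, so V_A = 19.6 × 7870/8260 = 18.67 V.
Then V_B = V_A × (R3‖R_L)/(R2 + R3‖R_L) = 18.67 × 259.5/7870 = 0.616 V.

V ≈ 0.616 V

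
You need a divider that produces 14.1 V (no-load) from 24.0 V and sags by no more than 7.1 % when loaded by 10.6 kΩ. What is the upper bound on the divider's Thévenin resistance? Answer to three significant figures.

R_th ≤ 810 Ω

Loading drop = R_th/(R_th + R_L) ≤ 0.0710, so R_th ≤ R_L · ε/(1−ε) = 10.6 kΩ × 0.0710/0.9290 = 810 Ω.
(Any R1, R2 with R2/(R1+R2) = 0.588 and R1‖R2 ≤ 810 Ω will meet the spec.)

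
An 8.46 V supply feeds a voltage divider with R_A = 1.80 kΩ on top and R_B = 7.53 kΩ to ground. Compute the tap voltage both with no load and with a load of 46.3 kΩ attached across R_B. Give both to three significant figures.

Unloaded: 6.83 V; loaded: 6.62 V

Open-circuit: V = 8.46 × 7.53/(1.80 + 7.53) = 6.83 V.
With the load, R_B becomes R_B‖R_L = 6.477 kΩ, so V = 8.46 × 6.477/8.277 = 6.62 V.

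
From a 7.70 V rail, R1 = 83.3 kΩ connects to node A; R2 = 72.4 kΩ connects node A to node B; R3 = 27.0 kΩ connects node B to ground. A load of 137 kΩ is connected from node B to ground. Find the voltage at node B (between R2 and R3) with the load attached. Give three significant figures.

V ≈ 0.974 V

At node B, R3 is in parallel with the load: R3‖R_L = 22.55 kΩ.
Below node A the resistance is R2 + (R3‖R_L) = 94.95 kΩ, so V_A = 7.70 × 94.95/178.3 = 4.102 V.
Then V_B = V_A × (R3‖R_L)/(R2 + R3‖R_L) = 4.102 × 22.55/94.95 = 0.974 V.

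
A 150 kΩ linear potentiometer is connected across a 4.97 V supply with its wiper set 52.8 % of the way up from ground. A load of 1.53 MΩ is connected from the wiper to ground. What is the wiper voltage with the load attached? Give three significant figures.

V ≈ 2.56 V

The wiper splits the pot into (1−α)R = 70.80 kΩ above and αR = 79.20 kΩ below.
Lower section ‖ load = 75.30 kΩ.
V_wiper = 4.97 × 75.30/(70.80 + 75.30) = 2.56 V.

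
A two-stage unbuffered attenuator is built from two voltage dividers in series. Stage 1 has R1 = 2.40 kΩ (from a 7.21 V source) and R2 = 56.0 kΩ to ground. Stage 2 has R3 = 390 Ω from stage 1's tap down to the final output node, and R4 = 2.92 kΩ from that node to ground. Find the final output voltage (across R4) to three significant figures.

Stage 2 presents R3+R4 = 3310 Ω as a load on stage 1's tap.
Stage 1's lower leg becomes R2‖(R3+R4) = 3125 Ω, so V_mid = 7.21 × 3125/5525 = 4.078 V.
Stage 2 is itself unloaded: V_out = V_mid × R4/(R3+R4) = 4.078 × 2920/3310 = 3.60 V.

V_out ≈ 3.60 V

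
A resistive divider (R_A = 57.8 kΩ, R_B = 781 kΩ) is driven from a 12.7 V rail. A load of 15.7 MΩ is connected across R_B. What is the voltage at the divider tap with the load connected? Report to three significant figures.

V_out ≈ 11.8 V

The load sits in parallel with R_B: R_B‖R_L = (781 × 15700) / (781 + 15700) = 744.0 kΩ.
V_out = 12.7 × 744.0 / (57.8 + 744.0) = 12.7 × 744.0/801.8 = 11.8 V.
(Unloaded it would have been 11.8 V.)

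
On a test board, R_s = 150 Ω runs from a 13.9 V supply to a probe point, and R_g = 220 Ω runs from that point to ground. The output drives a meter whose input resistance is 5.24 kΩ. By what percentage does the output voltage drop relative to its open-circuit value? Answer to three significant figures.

1.67 %

The divider's output (Thévenin) resistance is R_s‖R_g = 89.19 Ω.
Fractional drop under load = R_th/(R_th + R_L) = 89.19 / (89.19 + 5240) = 0.01674.
So the output falls by 1.67 %.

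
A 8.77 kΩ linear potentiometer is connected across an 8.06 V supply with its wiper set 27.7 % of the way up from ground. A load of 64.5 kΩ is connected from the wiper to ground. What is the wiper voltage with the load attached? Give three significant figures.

The wiper splits the pot into (1−α)R = 6.341 kΩ above and αR = 2.429 kΩ below.
Lower section ‖ load = 2.341 kΩ.
V_wiper = 8.06 × 2.341/(6.341 + 2.341) = 2.17 V.

V ≈ 2.17 V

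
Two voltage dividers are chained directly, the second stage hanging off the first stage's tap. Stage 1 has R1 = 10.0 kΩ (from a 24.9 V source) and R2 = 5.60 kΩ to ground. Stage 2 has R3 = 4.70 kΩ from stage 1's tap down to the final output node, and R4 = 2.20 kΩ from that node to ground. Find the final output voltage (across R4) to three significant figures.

Stage 2 presents R3+R4 = 6.900 kΩ as a load on stage 1's tap.
Stage 1's lower leg becomes R2‖(R3+R4) = 3.091 kΩ, so V_mid = 24.9 × 3.091/13.09 = 5.880 V.
Stage 2 is itself unloaded: V_out = V_mid × R4/(R3+R4) = 5.880 × 2.20/6.900 = 1.87 V.

V_out ≈ 1.87 V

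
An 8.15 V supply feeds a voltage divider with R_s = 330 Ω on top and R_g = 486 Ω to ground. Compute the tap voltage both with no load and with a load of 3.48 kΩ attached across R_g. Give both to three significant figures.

Open-circuit: V = 8.15 × 486/(330 + 486) = 4.85 V.
With the load, R_g becomes R_g‖R_L = 426.4 Ω, so V = 8.15 × 426.4/756.4 = 4.59 V.

Unloaded: 4.85 V; loaded: 4.59 V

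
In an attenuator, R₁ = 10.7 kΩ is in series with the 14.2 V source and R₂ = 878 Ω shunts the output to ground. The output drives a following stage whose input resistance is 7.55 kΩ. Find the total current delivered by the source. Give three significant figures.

R₂‖R_L = 786.5 Ω, so the source sees R₁ + R₂‖R_L = 11490 Ω.
I = 14.2 V / 11490 Ω = 1.24 mA.

I ≈ 1.24 mA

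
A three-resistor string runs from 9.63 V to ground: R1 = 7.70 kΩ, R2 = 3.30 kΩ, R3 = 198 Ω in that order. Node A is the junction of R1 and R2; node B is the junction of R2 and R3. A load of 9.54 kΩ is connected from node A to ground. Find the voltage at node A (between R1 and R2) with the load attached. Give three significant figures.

V ≈ 2.40 V

Below node A the series string R2+R3 = 3498 Ω sits in parallel with the 9540 Ω load: 2560 Ω.
V_A = 9.63 × 2560/(7700 + 2560) = 2.40 V.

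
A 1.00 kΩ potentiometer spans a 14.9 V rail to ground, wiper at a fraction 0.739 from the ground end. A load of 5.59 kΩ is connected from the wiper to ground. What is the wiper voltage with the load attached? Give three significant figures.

V ≈ 10.6 V

The wiper splits the pot into (1−α)R = 261.0 Ω above and αR = 739.0 Ω below.
Lower section ‖ load = 652.7 Ω.
V_wiper = 14.9 × 652.7/(261.0 + 652.7) = 10.6 V.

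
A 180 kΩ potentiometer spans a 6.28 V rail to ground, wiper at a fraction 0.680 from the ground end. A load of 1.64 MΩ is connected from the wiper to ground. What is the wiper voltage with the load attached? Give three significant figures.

The wiper splits the pot into (1−α)R = 57.60 kΩ above and αR = 122.4 kΩ below.
Lower section ‖ load = 113.9 kΩ.
V_wiper = 6.28 × 113.9/(57.60 + 113.9) = 4.17 V.

V ≈ 4.17 V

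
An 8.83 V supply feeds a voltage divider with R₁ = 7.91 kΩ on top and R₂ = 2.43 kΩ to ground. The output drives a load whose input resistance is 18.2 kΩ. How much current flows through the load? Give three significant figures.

I_L ≈ 0.103 mA

R₂‖R_L = 2.144 kΩ; V_out = 8.83 × 2.144/10.05 = 1.883 V.
I_L = V_out / R_L = 1.883 / 18.2 kΩ = 0.103 mA.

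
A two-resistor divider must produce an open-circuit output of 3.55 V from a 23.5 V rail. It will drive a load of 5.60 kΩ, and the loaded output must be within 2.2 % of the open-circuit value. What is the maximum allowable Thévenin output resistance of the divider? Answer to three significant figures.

Loading drop = R_th/(R_th + R_L) ≤ 0.0220, so R_th ≤ R_L · ε/(1−ε) = 5.60 kΩ × 0.0220/0.9780 = 126 Ω.

R_th ≤ 126 Ω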